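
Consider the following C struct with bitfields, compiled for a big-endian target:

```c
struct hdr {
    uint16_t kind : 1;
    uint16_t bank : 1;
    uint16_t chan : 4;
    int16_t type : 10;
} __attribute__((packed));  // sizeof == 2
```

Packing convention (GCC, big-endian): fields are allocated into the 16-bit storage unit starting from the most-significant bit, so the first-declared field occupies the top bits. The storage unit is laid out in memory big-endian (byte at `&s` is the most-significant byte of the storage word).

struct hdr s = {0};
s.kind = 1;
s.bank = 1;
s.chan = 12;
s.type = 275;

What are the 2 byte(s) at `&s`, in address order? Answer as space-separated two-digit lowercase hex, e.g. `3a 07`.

kind (1b) val=1 bits=0x1 at bit 15: 0x8000
bank (1b) val=1 bits=0x1 at bit 14: 0xc000
chan (4b) val=12 bits=0xc at bit 10: 0xf000
type (10b) val=275 bits=0x113 at bit 0: 0xf113
word = 0xf113 → big-endian bytes:
  [0]=0xf1  [1]=0x13

f1 13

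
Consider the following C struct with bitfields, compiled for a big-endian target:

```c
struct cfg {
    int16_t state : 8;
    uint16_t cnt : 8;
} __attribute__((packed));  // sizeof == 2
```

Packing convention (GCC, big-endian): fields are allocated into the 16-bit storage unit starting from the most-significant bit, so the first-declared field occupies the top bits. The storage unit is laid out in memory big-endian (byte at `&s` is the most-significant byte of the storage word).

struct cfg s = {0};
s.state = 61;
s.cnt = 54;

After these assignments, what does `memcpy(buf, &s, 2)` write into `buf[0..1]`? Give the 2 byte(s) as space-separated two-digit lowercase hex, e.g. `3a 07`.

3d 36

[8+:8] state=61 & 0xff = 0x3d; word=0x3d00
[0+:8] cnt=54 & 0xff = 0x36; word=0x3d36
word = 0x3d36 → big-endian bytes:
  [0]=0x3d  [1]=0x36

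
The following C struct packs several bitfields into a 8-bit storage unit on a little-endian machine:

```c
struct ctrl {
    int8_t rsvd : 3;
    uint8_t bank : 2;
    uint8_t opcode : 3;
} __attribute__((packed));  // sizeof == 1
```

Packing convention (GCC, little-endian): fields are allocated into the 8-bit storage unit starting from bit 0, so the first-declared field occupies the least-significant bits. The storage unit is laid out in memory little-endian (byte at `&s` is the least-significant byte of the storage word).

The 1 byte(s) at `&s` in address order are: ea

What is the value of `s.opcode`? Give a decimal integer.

7

[0]=0xea (little-endian) → word 0xea
rsvd [0+:3] = (word>>0) & 0x7 = 2
bank [3+:2] = (word>>3) & 0x3 = 1
opcode [5+:3] = (word>>5) & 0x7 = 7  ←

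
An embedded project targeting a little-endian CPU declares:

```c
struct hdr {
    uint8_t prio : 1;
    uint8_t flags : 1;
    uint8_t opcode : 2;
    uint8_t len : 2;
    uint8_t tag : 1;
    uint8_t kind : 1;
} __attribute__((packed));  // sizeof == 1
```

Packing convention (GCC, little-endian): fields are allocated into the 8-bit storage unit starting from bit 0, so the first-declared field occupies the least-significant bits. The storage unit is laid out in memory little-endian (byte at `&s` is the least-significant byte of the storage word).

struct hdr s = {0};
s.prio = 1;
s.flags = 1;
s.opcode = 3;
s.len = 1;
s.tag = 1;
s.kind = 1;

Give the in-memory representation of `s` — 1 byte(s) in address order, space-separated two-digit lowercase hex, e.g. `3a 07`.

df

prio (1b) val=1 bits=0x1 at bit 0: 0x01
flags (1b) val=1 bits=0x1 at bit 1: 0x03
opcode (2b) val=3 bits=0x3 at bit 2: 0x0f
len (2b) val=1 bits=0x1 at bit 4: 0x1f
tag (1b) val=1 bits=0x1 at bit 6: 0x5f
kind (1b) val=1 bits=0x1 at bit 7: 0xdf
word = 0xdf → little-endian bytes:
  [0]=0xdf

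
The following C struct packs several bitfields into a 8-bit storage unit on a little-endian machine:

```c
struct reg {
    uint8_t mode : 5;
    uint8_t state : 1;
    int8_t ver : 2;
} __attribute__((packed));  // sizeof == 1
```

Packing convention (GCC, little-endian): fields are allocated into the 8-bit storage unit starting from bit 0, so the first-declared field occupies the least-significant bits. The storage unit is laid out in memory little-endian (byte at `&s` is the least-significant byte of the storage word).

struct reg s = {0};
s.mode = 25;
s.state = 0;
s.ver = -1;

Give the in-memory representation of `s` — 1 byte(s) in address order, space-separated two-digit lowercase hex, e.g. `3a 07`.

d9

mode (5b) val=25 bits=0x19 at bit 0: 0x19
state (1b) val=0 bits=0x0 at bit 5: 0x19
ver (2b) val=-1 bits=0x3 at bit 6: 0xd9
word = 0xd9 → little-endian bytes:
  [0]=0xd9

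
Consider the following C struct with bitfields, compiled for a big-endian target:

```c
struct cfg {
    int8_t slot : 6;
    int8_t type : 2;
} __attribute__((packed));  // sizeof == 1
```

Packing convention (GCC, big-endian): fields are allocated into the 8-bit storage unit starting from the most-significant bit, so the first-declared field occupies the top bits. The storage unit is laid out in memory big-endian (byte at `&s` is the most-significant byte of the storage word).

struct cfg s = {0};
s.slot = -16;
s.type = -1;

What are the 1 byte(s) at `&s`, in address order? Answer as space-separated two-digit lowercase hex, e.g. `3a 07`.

c3

slot (6b) val=-16 bits=0x30 at bit 2: 0xc0
type (2b) val=-1 bits=0x3 at bit 0: 0xc3
word = 0xc3 → big-endian bytes:
  [0]=0xc3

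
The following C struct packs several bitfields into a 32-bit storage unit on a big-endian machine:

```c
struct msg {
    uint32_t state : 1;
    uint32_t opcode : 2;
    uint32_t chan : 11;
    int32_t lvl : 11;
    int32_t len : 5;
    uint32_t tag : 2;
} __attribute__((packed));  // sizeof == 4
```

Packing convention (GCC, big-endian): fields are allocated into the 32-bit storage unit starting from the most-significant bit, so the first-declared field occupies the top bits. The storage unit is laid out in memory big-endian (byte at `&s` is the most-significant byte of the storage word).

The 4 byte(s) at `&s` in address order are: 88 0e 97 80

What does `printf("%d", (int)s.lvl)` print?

[0]=0x88 [1]=0x0e [2]=0x97 [3]=0x80 (big-endian) → word 0x880e9780
state [31+:1] = (word>>31) & 0x1 = 1
opcode [29+:2] = (word>>29) & 0x3 = 0
chan [18+:11] = (word>>18) & 0x7ff = 515
lvl [7+:11] = (word>>7) & 0x7ff = 1327  ←
len [2+:5] = (word>>2) & 0x1f = 0
tag [0+:2] = (word>>0) & 0x3 = 0
lvl signed 11b, MSB=1: 1327 - 2048 = -721

-721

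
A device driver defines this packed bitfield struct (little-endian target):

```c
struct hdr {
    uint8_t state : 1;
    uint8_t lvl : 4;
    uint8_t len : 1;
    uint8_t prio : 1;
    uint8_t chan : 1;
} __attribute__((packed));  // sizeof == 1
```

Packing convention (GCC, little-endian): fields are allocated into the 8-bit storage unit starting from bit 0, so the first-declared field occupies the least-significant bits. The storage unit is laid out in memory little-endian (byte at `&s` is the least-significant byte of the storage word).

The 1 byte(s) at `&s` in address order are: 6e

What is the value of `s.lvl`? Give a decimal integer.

[0]=0x6e (little-endian) → word 0x6e
state [0+:1] = (word>>0) & 0x1 = 0
lvl [1+:4] = (word>>1) & 0xf = 7  ←
len [5+:1] = (word>>5) & 0x1 = 1
prio [6+:1] = (word>>6) & 0x1 = 1
chan [7+:1] = (word>>7) & 0x1 = 0

7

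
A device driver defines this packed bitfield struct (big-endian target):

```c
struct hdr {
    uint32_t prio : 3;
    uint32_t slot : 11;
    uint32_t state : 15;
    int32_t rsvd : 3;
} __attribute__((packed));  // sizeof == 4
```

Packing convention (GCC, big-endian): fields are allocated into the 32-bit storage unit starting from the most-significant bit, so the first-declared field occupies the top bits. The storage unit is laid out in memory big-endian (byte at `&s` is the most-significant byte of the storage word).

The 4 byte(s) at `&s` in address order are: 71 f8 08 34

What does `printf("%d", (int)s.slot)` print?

[0]=0x71 [1]=0xf8 [2]=0x08 [3]=0x34 (big-endian) → word 0x71f80834
prio [29+:3] = (word>>29) & 0x7 = 3
slot [18+:11] = (word>>18) & 0x7ff = 1150  ←
state [3+:15] = (word>>3) & 0x7fff = 262
rsvd [0+:3] = (word>>0) & 0x7 = 4

1150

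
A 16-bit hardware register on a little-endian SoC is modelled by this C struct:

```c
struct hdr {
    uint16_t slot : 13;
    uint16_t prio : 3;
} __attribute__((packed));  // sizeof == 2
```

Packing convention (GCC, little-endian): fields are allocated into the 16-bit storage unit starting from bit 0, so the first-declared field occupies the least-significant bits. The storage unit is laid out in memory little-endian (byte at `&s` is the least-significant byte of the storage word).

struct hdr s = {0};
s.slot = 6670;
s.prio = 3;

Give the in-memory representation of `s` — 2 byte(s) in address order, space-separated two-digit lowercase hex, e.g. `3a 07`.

slot:13 = 6670 → 0x1a0e << 0 → word 0x1a0e
prio:3 = 3 → 0x3 << 13 → word 0x7a0e
word = 0x7a0e → little-endian bytes:
  [0]=0x0e  [1]=0x7a

0e 7a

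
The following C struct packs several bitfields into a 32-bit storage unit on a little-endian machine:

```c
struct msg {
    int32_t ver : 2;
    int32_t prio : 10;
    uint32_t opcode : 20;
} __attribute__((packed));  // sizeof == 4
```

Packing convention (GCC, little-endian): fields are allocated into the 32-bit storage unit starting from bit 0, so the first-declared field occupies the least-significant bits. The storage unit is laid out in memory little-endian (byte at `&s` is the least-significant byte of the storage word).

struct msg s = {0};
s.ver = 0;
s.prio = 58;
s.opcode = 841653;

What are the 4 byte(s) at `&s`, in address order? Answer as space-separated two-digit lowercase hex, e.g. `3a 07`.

[0+:2] ver=0 & 0x3 = 0x0; word=0x00000000
[2+:10] prio=58 & 0x3ff = 0x3a; word=0x000000e8
[12+:20] opcode=841653 & 0xfffff = 0xcd7b5; word=0xcd7b50e8
word = 0xcd7b50e8 → little-endian bytes:
  [0]=0xe8  [1]=0x50  [2]=0x7b  [3]=0xcd

e8 50 7b cd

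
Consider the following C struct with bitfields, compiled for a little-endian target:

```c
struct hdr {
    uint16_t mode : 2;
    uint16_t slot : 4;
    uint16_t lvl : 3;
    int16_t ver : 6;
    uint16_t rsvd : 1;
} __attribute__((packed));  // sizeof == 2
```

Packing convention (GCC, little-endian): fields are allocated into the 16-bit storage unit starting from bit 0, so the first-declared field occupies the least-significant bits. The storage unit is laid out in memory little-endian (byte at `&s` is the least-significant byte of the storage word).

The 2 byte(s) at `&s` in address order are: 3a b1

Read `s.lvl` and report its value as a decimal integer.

4

[0]=0x3a [1]=0xb1 (little-endian) → word 0xb13a
mode [0+:2] = (word>>0) & 0x3 = 2
slot [2+:4] = (word>>2) & 0xf = 14
lvl [6+:3] = (word>>6) & 0x7 = 4  ←
ver [9+:6] = (word>>9) & 0x3f = 24
rsvd [15+:1] = (word>>15) & 0x1 = 1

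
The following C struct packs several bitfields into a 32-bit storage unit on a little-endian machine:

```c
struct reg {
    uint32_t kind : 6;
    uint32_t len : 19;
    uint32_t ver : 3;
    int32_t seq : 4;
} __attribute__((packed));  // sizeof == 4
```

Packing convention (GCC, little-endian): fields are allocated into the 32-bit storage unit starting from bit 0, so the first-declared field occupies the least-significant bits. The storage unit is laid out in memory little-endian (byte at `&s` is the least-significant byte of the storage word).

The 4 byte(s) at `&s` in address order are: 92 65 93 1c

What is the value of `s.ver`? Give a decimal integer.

[0]=0x92 [1]=0x65 [2]=0x93 [3]=0x1c (little-endian) → word 0x1c936592
kind:6 @ bit 0 → (0x1c936592>>0)&0x3f = 0x12
len:19 @ bit 6 → (0x1c936592>>6)&0x7ffff = 0x24d96
ver:3 @ bit 25 → (0x1c936592>>25)&0x7 = 0x6  ←
seq:4 @ bit 28 → (0x1c936592>>28)&0xf = 0x1

6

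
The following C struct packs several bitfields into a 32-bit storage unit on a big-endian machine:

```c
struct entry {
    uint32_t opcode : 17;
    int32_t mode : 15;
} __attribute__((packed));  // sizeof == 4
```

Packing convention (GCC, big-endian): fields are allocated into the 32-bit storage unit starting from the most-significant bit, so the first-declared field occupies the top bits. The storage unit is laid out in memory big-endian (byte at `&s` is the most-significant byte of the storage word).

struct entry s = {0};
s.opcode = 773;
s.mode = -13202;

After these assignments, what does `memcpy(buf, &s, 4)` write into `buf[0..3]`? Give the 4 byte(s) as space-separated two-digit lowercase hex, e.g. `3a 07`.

opcode:17 = 773 → 0x305 << 15 → word 0x01828000
mode:15 = -13202 → 0x4c6e << 0 → word 0x0182cc6e
word = 0x0182cc6e → big-endian bytes:
  [0]=0x01  [1]=0x82  [2]=0xcc  [3]=0x6e

01 82 cc 6e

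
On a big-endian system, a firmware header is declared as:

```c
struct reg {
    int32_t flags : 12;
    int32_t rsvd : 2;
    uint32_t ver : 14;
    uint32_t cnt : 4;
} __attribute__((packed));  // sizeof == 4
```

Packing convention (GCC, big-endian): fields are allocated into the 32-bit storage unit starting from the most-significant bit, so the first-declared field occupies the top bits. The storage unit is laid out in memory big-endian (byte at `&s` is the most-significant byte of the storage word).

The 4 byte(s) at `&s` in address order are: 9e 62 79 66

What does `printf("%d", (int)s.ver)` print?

[0]=0x9e [1]=0x62 [2]=0x79 [3]=0x66 (big-endian) → word 0x9e627966
flags:12 @ bit 20 → (0x9e627966>>20)&0xfff = 0x9e6
rsvd:2 @ bit 18 → (0x9e627966>>18)&0x3 = 0x0
ver:14 @ bit 4 → (0x9e627966>>4)&0x3fff = 0x2796  ←
cnt:4 @ bit 0 → (0x9e627966>>0)&0xf = 0x6

10134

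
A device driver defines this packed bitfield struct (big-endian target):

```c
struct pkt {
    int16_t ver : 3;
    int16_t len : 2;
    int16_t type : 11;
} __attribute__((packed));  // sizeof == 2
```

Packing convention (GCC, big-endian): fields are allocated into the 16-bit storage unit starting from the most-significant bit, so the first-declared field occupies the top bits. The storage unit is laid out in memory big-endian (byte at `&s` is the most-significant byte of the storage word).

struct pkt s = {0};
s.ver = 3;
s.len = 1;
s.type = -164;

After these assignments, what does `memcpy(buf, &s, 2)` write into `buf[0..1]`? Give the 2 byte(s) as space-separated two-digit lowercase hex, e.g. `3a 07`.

6f 5c

ver (3b) val=3 bits=0x3 at bit 13: 0x6000
len (2b) val=1 bits=0x1 at bit 11: 0x6800
type (11b) val=-164 bits=0x75c at bit 0: 0x6f5c
word = 0x6f5c → big-endian bytes:
  [0]=0x6f  [1]=0x5c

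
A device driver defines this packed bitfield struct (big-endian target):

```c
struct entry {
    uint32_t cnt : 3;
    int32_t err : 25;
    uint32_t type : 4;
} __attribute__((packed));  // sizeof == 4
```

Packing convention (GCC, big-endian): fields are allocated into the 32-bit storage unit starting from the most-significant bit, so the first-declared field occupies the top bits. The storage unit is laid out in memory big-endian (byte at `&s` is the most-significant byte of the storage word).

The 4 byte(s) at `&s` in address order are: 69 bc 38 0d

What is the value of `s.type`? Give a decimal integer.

13

[0]=0x69 [1]=0xbc [2]=0x38 [3]=0x0d (big-endian) → word 0x69bc380d
cnt [29+:3] = (word>>29) & 0x7 = 3
err [4+:25] = (word>>4) & 0x1ffffff = 10208128
type [0+:4] = (word>>0) & 0xf = 13  ←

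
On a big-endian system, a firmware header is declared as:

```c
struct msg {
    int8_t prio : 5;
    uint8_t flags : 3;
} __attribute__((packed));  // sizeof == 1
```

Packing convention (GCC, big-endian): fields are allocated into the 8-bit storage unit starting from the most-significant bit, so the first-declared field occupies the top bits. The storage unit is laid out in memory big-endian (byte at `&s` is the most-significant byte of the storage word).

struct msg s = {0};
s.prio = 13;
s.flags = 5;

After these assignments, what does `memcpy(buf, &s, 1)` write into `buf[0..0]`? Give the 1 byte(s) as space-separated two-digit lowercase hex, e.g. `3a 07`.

prio:5 = 13 → 0xd << 3 → word 0x68
flags:3 = 5 → 0x5 << 0 → word 0x6d
word = 0x6d → big-endian bytes:
  [0]=0x6d

6d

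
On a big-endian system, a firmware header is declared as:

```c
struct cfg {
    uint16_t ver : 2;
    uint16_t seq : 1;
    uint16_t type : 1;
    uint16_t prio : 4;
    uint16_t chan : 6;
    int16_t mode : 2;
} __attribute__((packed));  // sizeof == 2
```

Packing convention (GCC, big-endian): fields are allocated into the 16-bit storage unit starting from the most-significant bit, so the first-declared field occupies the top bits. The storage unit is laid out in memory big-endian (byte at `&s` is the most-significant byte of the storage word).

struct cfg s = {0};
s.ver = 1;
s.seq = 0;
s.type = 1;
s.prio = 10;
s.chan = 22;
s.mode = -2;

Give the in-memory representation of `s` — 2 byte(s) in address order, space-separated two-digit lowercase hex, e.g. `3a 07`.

ver:2 = 1 → 0x1 << 14 → word 0x4000
seq:1 = 0 → 0x0 << 13 → word 0x4000
type:1 = 1 → 0x1 << 12 → word 0x5000
prio:4 = 10 → 0xa << 8 → word 0x5a00
chan:6 = 22 → 0x16 << 2 → word 0x5a58
mode:2 = -2 → 0x2 << 0 → word 0x5a5a
word = 0x5a5a → big-endian bytes:
  [0]=0x5a  [1]=0x5a

5a 5a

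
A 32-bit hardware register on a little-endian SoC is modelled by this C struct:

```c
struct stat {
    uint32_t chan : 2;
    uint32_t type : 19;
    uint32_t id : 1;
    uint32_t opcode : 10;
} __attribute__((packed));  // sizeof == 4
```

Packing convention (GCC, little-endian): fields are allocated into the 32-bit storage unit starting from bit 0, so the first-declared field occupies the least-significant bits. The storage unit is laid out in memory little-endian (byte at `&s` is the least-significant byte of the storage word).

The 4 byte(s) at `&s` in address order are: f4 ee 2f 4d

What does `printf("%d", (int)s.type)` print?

[0]=0xf4 [1]=0xee [2]=0x2f [3]=0x4d (little-endian) → word 0x4d2feef4
chan [0+:2] = (word>>0) & 0x3 = 0
type [2+:19] = (word>>2) & 0x7ffff = 261053  ←
id [21+:1] = (word>>21) & 0x1 = 1
opcode [22+:10] = (word>>22) & 0x3ff = 308

261053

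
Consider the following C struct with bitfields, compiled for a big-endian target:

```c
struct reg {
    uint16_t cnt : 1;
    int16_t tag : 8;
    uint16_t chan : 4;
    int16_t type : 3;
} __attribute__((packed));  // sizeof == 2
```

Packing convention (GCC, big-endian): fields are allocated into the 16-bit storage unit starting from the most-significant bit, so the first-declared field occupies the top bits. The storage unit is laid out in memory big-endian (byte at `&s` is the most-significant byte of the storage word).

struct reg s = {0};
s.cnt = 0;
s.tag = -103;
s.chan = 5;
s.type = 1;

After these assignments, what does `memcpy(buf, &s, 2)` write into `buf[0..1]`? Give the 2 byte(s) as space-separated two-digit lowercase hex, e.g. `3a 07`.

[15+:1] cnt=0 & 0x1 = 0x0; word=0x0000
[7+:8] tag=-103 & 0xff = 0x99; word=0x4c80
[3+:4] chan=5 & 0xf = 0x5; word=0x4ca8
[0+:3] type=1 & 0x7 = 0x1; word=0x4ca9
word = 0x4ca9 → big-endian bytes:
  [0]=0x4c  [1]=0xa9

4c a9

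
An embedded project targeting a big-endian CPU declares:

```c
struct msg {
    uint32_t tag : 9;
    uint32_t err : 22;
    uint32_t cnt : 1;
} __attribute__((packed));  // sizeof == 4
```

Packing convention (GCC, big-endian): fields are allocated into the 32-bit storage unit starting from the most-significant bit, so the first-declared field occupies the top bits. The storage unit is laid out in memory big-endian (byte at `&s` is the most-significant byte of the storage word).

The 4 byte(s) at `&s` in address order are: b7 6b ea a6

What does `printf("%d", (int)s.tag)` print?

[0]=0xb7 [1]=0x6b [2]=0xea [3]=0xa6 (big-endian) → word 0xb76beaa6
tag [23+:9] = (word>>23) & 0x1ff = 366  ←
err [1+:22] = (word>>1) & 0x3fffff = 3536211
cnt [0+:1] = (word>>0) & 0x1 = 0

366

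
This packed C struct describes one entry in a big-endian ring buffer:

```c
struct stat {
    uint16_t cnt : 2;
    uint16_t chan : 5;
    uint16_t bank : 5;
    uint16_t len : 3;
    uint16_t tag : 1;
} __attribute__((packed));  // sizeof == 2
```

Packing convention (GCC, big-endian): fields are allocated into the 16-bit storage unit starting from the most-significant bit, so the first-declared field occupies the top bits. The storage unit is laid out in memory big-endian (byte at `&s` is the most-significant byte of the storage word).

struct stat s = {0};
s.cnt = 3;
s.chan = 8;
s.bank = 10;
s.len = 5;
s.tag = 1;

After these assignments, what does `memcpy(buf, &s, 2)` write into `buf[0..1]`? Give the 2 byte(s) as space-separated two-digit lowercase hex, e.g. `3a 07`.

d0 ab

cnt (2b) val=3 bits=0x3 at bit 14: 0xc000
chan (5b) val=8 bits=0x8 at bit 9: 0xd000
bank (5b) val=10 bits=0xa at bit 4: 0xd0a0
len (3b) val=5 bits=0x5 at bit 1: 0xd0aa
tag (1b) val=1 bits=0x1 at bit 0: 0xd0ab
word = 0xd0ab → big-endian bytes:
  [0]=0xd0  [1]=0xab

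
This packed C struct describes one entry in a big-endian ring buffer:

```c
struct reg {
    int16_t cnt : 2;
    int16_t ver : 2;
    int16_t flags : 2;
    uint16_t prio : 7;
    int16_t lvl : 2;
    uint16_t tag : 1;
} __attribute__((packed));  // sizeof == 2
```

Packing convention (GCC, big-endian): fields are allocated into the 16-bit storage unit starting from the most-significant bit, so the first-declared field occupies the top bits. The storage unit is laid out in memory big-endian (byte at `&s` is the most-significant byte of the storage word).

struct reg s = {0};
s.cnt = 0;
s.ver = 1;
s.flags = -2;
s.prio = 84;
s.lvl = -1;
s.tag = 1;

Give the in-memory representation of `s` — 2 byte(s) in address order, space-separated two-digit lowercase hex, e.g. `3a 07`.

1a a7

cnt:2 = 0 → 0x0 << 14 → word 0x0000
ver:2 = 1 → 0x1 << 12 → word 0x1000
flags:2 = -2 → 0x2 << 10 → word 0x1800
prio:7 = 84 → 0x54 << 3 → word 0x1aa0
lvl:2 = -1 → 0x3 << 1 → word 0x1aa6
tag:1 = 1 → 0x1 << 0 → word 0x1aa7
word = 0x1aa7 → big-endian bytes:
  [0]=0x1a  [1]=0xa7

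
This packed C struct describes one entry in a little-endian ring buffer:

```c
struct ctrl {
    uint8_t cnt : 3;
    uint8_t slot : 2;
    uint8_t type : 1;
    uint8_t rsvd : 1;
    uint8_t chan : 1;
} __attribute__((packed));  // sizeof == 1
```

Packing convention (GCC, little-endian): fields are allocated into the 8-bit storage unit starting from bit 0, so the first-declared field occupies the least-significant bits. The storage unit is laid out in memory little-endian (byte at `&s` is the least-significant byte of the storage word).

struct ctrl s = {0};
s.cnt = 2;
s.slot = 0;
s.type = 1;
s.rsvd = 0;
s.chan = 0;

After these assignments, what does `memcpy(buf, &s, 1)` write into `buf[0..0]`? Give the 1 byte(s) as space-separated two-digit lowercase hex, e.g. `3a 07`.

cnt (3b) val=2 bits=0x2 at bit 0: 0x02
slot (2b) val=0 bits=0x0 at bit 3: 0x02
type (1b) val=1 bits=0x1 at bit 5: 0x22
rsvd (1b) val=0 bits=0x0 at bit 6: 0x22
chan (1b) val=0 bits=0x0 at bit 7: 0x22
word = 0x22 → little-endian bytes:
  [0]=0x22

22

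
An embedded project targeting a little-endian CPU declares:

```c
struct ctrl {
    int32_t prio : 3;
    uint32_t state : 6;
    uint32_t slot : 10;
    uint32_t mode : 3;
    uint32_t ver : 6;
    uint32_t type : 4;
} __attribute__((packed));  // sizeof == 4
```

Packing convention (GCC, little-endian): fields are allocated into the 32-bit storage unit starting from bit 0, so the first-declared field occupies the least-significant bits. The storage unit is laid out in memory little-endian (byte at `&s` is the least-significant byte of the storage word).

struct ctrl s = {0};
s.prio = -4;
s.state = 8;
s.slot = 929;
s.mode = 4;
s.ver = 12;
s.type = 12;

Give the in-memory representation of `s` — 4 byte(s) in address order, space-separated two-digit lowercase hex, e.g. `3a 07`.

prio:3 = -4 → 0x4 << 0 → word 0x00000004
state:6 = 8 → 0x8 << 3 → word 0x00000044
slot:10 = 929 → 0x3a1 << 9 → word 0x00074244
mode:3 = 4 → 0x4 << 19 → word 0x00274244
ver:6 = 12 → 0xc << 22 → word 0x03274244
type:4 = 12 → 0xc << 28 → word 0xc3274244
word = 0xc3274244 → little-endian bytes:
  [0]=0x44  [1]=0x42  [2]=0x27  [3]=0xc3

44 42 27 c3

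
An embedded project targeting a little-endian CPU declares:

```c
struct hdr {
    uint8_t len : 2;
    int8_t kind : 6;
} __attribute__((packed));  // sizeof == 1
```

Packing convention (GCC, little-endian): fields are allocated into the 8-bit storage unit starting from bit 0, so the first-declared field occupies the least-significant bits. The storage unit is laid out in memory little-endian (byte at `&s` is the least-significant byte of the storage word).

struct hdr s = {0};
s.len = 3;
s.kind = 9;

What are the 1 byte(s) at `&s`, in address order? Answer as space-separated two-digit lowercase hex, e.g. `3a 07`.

27

[0+:2] len=3 & 0x3 = 0x3; word=0x03
[2+:6] kind=9 & 0x3f = 0x9; word=0x27
word = 0x27 → little-endian bytes:
  [0]=0x27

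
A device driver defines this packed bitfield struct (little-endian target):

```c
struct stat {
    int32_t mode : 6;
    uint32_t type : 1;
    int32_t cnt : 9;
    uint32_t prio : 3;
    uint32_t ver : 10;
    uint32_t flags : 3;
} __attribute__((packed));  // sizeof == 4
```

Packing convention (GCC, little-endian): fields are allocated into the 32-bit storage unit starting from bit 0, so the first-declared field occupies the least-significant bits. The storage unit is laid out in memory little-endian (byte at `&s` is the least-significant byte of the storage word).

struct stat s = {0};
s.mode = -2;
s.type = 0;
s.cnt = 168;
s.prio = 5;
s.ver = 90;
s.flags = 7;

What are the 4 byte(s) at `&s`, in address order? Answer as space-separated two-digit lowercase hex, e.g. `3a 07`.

mode:6 = -2 → 0x3e << 0 → word 0x0000003e
type:1 = 0 → 0x0 << 6 → word 0x0000003e
cnt:9 = 168 → 0xa8 << 7 → word 0x0000543e
prio:3 = 5 → 0x5 << 16 → word 0x0005543e
ver:10 = 90 → 0x5a << 19 → word 0x02d5543e
flags:3 = 7 → 0x7 << 29 → word 0xe2d5543e
word = 0xe2d5543e → little-endian bytes:
  [0]=0x3e  [1]=0x54  [2]=0xd5  [3]=0xe2

3e 54 d5 e2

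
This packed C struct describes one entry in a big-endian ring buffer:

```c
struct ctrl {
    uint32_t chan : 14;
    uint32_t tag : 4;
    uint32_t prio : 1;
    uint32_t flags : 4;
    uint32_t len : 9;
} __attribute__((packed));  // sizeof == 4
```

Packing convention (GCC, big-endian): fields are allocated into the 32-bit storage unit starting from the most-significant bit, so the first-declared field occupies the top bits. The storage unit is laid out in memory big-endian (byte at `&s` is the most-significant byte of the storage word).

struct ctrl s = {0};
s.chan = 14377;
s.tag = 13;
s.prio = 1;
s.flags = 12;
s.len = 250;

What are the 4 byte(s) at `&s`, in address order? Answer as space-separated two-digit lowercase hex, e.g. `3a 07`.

chan:14 = 14377 → 0x3829 << 18 → word 0xe0a40000
tag:4 = 13 → 0xd << 14 → word 0xe0a74000
prio:1 = 1 → 0x1 << 13 → word 0xe0a76000
flags:4 = 12 → 0xc << 9 → word 0xe0a77800
len:9 = 250 → 0xfa << 0 → word 0xe0a778fa
word = 0xe0a778fa → big-endian bytes:
  [0]=0xe0  [1]=0xa7  [2]=0x78  [3]=0xfa

e0 a7 78 fa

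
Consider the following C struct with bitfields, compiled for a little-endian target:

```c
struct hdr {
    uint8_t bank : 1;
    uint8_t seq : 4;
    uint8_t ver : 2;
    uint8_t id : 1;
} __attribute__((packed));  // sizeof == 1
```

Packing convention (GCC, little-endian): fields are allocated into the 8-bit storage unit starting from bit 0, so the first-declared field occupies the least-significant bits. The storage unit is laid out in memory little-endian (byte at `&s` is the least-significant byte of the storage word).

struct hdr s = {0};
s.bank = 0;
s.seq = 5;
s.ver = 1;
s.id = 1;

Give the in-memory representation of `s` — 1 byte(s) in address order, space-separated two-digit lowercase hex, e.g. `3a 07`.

aa

bank:1 = 0 → 0x0 << 0 → word 0x00
seq:4 = 5 → 0x5 << 1 → word 0x0a
ver:2 = 1 → 0x1 << 5 → word 0x2a
id:1 = 1 → 0x1 << 7 → word 0xaa
word = 0xaa → little-endian bytes:
  [0]=0xaa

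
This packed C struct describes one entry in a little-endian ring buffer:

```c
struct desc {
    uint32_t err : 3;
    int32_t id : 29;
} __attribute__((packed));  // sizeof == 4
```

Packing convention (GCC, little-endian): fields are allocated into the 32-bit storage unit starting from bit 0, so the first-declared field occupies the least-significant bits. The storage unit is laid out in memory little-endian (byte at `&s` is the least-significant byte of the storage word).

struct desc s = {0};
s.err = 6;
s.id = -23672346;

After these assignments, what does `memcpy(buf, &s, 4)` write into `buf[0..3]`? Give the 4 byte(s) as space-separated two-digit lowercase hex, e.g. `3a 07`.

36 4f b6 f4

[0+:3] err=6 & 0x7 = 0x6; word=0x00000006
[3+:29] id=-23672346 & 0x1fffffff = 0x1e96c9e6; word=0xf4b64f36
word = 0xf4b64f36 → little-endian bytes:
  [0]=0x36  [1]=0x4f  [2]=0xb6  [3]=0xf4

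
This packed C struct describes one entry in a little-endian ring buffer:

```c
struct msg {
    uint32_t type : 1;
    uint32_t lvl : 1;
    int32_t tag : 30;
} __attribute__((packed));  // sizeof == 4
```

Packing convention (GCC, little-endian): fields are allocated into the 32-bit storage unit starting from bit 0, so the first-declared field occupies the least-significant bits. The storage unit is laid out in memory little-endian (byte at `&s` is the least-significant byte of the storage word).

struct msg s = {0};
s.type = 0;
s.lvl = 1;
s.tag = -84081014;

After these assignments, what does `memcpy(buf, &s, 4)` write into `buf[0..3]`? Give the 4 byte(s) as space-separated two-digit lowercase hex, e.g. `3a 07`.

2a 1a f4 eb

type:1 = 0 → 0x0 << 0 → word 0x00000000
lvl:1 = 1 → 0x1 << 1 → word 0x00000002
tag:30 = -84081014 → 0x3afd068a << 2 → word 0xebf41a2a
word = 0xebf41a2a → little-endian bytes:
  [0]=0x2a  [1]=0x1a  [2]=0xf4  [3]=0xeb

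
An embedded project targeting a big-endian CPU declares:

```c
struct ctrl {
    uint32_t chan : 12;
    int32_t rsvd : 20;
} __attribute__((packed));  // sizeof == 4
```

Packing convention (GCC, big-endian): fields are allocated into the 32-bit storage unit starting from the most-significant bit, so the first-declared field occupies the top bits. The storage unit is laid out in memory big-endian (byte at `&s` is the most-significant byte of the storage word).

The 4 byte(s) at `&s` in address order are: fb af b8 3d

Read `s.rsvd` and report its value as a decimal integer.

[0]=0xfb [1]=0xaf [2]=0xb8 [3]=0x3d (big-endian) → word 0xfbafb83d
chan [20+:12] = (word>>20) & 0xfff = 4026
rsvd [0+:20] = (word>>0) & 0xfffff = 1030205  ←
rsvd signed 20b, MSB=1: 1030205 - 1048576 = -18371

-18371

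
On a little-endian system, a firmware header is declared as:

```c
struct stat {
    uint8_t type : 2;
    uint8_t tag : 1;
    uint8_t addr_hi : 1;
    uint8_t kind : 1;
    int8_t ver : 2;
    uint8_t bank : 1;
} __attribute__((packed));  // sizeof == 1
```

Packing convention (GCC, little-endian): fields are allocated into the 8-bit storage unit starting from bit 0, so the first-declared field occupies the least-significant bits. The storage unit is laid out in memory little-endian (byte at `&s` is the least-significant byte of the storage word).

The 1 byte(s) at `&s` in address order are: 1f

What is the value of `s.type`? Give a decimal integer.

[0]=0x1f (little-endian) → word 0x1f
type:2 @ bit 0 → (0x1f>>0)&0x3 = 0x3  ←
tag:1 @ bit 2 → (0x1f>>2)&0x1 = 0x1
addr_hi:1 @ bit 3 → (0x1f>>3)&0x1 = 0x1
kind:1 @ bit 4 → (0x1f>>4)&0x1 = 0x1
ver:2 @ bit 5 → (0x1f>>5)&0x3 = 0x0
bank:1 @ bit 7 → (0x1f>>7)&0x1 = 0x0

3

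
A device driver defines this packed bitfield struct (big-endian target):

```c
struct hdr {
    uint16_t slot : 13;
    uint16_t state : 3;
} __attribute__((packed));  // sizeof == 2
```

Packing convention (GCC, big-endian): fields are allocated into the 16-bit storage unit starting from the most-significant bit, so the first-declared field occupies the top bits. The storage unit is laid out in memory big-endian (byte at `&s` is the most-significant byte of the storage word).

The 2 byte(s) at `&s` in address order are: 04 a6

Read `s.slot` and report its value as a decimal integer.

148

[0]=0x04 [1]=0xa6 (big-endian) → word 0x04a6
slot [3+:13] = (word>>3) & 0x1fff = 148  ←
state [0+:3] = (word>>0) & 0x7 = 6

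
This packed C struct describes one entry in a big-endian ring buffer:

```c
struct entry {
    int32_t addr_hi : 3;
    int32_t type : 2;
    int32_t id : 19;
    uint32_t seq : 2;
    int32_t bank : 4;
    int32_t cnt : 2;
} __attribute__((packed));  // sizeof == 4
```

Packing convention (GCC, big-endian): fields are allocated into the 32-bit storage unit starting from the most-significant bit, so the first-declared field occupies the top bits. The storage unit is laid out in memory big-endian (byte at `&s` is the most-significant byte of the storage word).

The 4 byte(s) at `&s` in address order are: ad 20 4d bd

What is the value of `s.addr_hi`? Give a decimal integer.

-3

[0]=0xad [1]=0x20 [2]=0x4d [3]=0xbd (big-endian) → word 0xad204dbd
addr_hi:3 @ bit 29 → (0xad204dbd>>29)&0x7 = 0x5  ←
type:2 @ bit 27 → (0xad204dbd>>27)&0x3 = 0x1
id:19 @ bit 8 → (0xad204dbd>>8)&0x7ffff = 0x5204d
seq:2 @ bit 6 → (0xad204dbd>>6)&0x3 = 0x2
bank:4 @ bit 2 → (0xad204dbd>>2)&0xf = 0xf
cnt:2 @ bit 0 → (0xad204dbd>>0)&0x3 = 0x1
addr_hi signed 3b, MSB=1: 5 - 8 = -3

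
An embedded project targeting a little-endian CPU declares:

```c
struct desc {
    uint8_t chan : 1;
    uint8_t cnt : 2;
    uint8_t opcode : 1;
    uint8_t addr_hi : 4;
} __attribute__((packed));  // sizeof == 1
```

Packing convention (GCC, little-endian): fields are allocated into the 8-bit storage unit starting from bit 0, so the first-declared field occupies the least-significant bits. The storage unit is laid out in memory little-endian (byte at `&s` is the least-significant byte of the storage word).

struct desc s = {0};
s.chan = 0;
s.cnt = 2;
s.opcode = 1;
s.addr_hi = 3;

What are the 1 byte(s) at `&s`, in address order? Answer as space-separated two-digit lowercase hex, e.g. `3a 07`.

3c

[0+:1] chan=0 & 0x1 = 0x0; word=0x00
[1+:2] cnt=2 & 0x3 = 0x2; word=0x04
[3+:1] opcode=1 & 0x1 = 0x1; word=0x0c
[4+:4] addr_hi=3 & 0xf = 0x3; word=0x3c
word = 0x3c → little-endian bytes:
  [0]=0x3c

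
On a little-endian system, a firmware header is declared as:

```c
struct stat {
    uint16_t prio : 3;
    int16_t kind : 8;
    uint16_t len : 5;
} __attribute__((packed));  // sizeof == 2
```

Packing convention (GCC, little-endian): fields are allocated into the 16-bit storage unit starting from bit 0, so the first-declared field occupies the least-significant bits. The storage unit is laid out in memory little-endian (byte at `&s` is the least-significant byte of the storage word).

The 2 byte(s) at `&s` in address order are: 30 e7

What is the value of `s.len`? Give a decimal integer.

[0]=0x30 [1]=0xe7 (little-endian) → word 0xe730
prio:3 @ bit 0 → (0xe730>>0)&0x7 = 0x0
kind:8 @ bit 3 → (0xe730>>3)&0xff = 0xe6
len:5 @ bit 11 → (0xe730>>11)&0x1f = 0x1c  ←

28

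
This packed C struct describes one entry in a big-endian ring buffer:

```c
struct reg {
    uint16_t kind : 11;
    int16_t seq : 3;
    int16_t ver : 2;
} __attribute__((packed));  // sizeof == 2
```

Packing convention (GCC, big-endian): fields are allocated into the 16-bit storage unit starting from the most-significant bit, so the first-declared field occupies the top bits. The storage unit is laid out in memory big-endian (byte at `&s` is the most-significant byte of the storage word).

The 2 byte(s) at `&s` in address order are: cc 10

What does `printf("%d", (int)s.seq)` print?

[0]=0xcc [1]=0x10 (big-endian) → word 0xcc10
kind [5+:11] = (word>>5) & 0x7ff = 1632
seq [2+:3] = (word>>2) & 0x7 = 4  ←
ver [0+:2] = (word>>0) & 0x3 = 0
seq signed 3b, MSB=1: 4 - 8 = -4

-4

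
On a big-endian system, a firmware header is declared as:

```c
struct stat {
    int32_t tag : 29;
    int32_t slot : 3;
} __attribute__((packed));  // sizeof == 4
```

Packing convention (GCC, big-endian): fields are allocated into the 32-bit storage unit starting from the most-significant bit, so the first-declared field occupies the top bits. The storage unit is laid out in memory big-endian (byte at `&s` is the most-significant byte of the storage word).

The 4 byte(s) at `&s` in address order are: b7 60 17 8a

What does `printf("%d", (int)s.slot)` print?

2

[0]=0xb7 [1]=0x60 [2]=0x17 [3]=0x8a (big-endian) → word 0xb760178a
tag [3+:29] = (word>>3) & 0x1fffffff = 384566001
slot [0+:3] = (word>>0) & 0x7 = 2  ←
slot signed 3b, MSB=0: value = 2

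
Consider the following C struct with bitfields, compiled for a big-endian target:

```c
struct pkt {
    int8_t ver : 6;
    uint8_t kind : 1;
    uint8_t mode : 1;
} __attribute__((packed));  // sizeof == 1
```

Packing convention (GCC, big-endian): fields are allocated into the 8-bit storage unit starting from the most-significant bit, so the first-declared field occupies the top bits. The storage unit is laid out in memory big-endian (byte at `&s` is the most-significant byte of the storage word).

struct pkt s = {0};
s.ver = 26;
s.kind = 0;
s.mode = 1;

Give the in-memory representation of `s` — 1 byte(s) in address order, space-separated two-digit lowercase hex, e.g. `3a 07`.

[2+:6] ver=26 & 0x3f = 0x1a; word=0x68
[1+:1] kind=0 & 0x1 = 0x0; word=0x68
[0+:1] mode=1 & 0x1 = 0x1; word=0x69
word = 0x69 → big-endian bytes:
  [0]=0x69

69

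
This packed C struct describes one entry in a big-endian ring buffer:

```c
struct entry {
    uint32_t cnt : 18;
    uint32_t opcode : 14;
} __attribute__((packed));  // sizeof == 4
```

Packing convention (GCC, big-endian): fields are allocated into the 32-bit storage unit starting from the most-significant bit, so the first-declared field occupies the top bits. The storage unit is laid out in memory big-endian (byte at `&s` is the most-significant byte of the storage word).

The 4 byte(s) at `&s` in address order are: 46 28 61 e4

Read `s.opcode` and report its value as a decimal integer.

8676

[0]=0x46 [1]=0x28 [2]=0x61 [3]=0xe4 (big-endian) → word 0x462861e4
cnt:18 @ bit 14 → (0x462861e4>>14)&0x3ffff = 0x118a1
opcode:14 @ bit 0 → (0x462861e4>>0)&0x3fff = 0x21e4  ←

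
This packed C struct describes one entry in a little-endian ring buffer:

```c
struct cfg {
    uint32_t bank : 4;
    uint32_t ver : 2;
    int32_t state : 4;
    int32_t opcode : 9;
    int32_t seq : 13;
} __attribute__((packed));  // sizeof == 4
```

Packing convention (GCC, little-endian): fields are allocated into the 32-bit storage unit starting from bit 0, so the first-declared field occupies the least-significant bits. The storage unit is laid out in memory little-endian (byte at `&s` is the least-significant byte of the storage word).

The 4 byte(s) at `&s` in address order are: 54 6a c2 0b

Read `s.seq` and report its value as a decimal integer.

[0]=0x54 [1]=0x6a [2]=0xc2 [3]=0x0b (little-endian) → word 0x0bc26a54
bank [0+:4] = (word>>0) & 0xf = 4
ver [4+:2] = (word>>4) & 0x3 = 1
state [6+:4] = (word>>6) & 0xf = 9
opcode [10+:9] = (word>>10) & 0x1ff = 154
seq [19+:13] = (word>>19) & 0x1fff = 376  ←
seq signed 13b, MSB=0: value = 376

376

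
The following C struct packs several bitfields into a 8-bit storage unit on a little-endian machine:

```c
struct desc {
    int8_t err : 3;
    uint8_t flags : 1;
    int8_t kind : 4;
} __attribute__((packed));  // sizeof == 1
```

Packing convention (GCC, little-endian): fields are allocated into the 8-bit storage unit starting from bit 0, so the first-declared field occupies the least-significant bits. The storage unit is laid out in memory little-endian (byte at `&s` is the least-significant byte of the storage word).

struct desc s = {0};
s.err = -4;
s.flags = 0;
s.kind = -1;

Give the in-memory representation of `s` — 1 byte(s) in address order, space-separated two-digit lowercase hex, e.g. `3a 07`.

[0+:3] err=-4 & 0x7 = 0x4; word=0x04
[3+:1] flags=0 & 0x1 = 0x0; word=0x04
[4+:4] kind=-1 & 0xf = 0xf; word=0xf4
word = 0xf4 → little-endian bytes:
  [0]=0xf4

f4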